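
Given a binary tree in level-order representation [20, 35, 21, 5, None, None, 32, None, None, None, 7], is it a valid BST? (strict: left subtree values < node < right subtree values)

Level-order array: [20, 35, 21, 5, None, None, 32, None, None, None, 7]
Validate using subtree bounds (lo, hi): at each node, require lo < value < hi,
then recurse left with hi=value and right with lo=value.
Preorder trace (stopping at first violation):
  at node 20 with bounds (-inf, +inf): OK
  at node 35 with bounds (-inf, 20): VIOLATION
Node 35 violates its bound: not (-inf < 35 < 20).
Result: Not a valid BST


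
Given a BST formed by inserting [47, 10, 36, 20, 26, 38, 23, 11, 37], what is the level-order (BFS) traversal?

Tree insertion order: [47, 10, 36, 20, 26, 38, 23, 11, 37]
Tree (level-order array): [47, 10, None, None, 36, 20, 38, 11, 26, 37, None, None, None, 23]
BFS from the root, enqueuing left then right child of each popped node:
  queue [47] -> pop 47, enqueue [10], visited so far: [47]
  queue [10] -> pop 10, enqueue [36], visited so far: [47, 10]
  queue [36] -> pop 36, enqueue [20, 38], visited so far: [47, 10, 36]
  queue [20, 38] -> pop 20, enqueue [11, 26], visited so far: [47, 10, 36, 20]
  queue [38, 11, 26] -> pop 38, enqueue [37], visited so far: [47, 10, 36, 20, 38]
  queue [11, 26, 37] -> pop 11, enqueue [none], visited so far: [47, 10, 36, 20, 38, 11]
  queue [26, 37] -> pop 26, enqueue [23], visited so far: [47, 10, 36, 20, 38, 11, 26]
  queue [37, 23] -> pop 37, enqueue [none], visited so far: [47, 10, 36, 20, 38, 11, 26, 37]
  queue [23] -> pop 23, enqueue [none], visited so far: [47, 10, 36, 20, 38, 11, 26, 37, 23]
Result: [47, 10, 36, 20, 38, 11, 26, 37, 23]


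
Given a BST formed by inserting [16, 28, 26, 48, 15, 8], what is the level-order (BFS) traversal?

Tree insertion order: [16, 28, 26, 48, 15, 8]
Tree (level-order array): [16, 15, 28, 8, None, 26, 48]
BFS from the root, enqueuing left then right child of each popped node:
  queue [16] -> pop 16, enqueue [15, 28], visited so far: [16]
  queue [15, 28] -> pop 15, enqueue [8], visited so far: [16, 15]
  queue [28, 8] -> pop 28, enqueue [26, 48], visited so far: [16, 15, 28]
  queue [8, 26, 48] -> pop 8, enqueue [none], visited so far: [16, 15, 28, 8]
  queue [26, 48] -> pop 26, enqueue [none], visited so far: [16, 15, 28, 8, 26]
  queue [48] -> pop 48, enqueue [none], visited so far: [16, 15, 28, 8, 26, 48]
Result: [16, 15, 28, 8, 26, 48]


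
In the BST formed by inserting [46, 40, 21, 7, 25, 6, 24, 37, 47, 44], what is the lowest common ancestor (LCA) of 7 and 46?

Tree insertion order: [46, 40, 21, 7, 25, 6, 24, 37, 47, 44]
Tree (level-order array): [46, 40, 47, 21, 44, None, None, 7, 25, None, None, 6, None, 24, 37]
In a BST, the LCA of p=7, q=46 is the first node v on the
root-to-leaf path with p <= v <= q (go left if both < v, right if both > v).
Walk from root:
  at 46: 7 <= 46 <= 46, this is the LCA
LCA = 46


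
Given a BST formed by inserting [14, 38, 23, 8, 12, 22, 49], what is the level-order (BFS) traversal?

Tree insertion order: [14, 38, 23, 8, 12, 22, 49]
Tree (level-order array): [14, 8, 38, None, 12, 23, 49, None, None, 22]
BFS from the root, enqueuing left then right child of each popped node:
  queue [14] -> pop 14, enqueue [8, 38], visited so far: [14]
  queue [8, 38] -> pop 8, enqueue [12], visited so far: [14, 8]
  queue [38, 12] -> pop 38, enqueue [23, 49], visited so far: [14, 8, 38]
  queue [12, 23, 49] -> pop 12, enqueue [none], visited so far: [14, 8, 38, 12]
  queue [23, 49] -> pop 23, enqueue [22], visited so far: [14, 8, 38, 12, 23]
  queue [49, 22] -> pop 49, enqueue [none], visited so far: [14, 8, 38, 12, 23, 49]
  queue [22] -> pop 22, enqueue [none], visited so far: [14, 8, 38, 12, 23, 49, 22]
Result: [14, 8, 38, 12, 23, 49, 22]


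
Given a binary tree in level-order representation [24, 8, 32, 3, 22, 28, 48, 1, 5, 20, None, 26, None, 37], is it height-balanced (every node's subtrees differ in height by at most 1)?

Tree (level-order array): [24, 8, 32, 3, 22, 28, 48, 1, 5, 20, None, 26, None, 37]
Definition: a tree is height-balanced if, at every node, |h(left) - h(right)| <= 1 (empty subtree has height -1).
Bottom-up per-node check:
  node 1: h_left=-1, h_right=-1, diff=0 [OK], height=0
  node 5: h_left=-1, h_right=-1, diff=0 [OK], height=0
  node 3: h_left=0, h_right=0, diff=0 [OK], height=1
  node 20: h_left=-1, h_right=-1, diff=0 [OK], height=0
  node 22: h_left=0, h_right=-1, diff=1 [OK], height=1
  node 8: h_left=1, h_right=1, diff=0 [OK], height=2
  node 26: h_left=-1, h_right=-1, diff=0 [OK], height=0
  node 28: h_left=0, h_right=-1, diff=1 [OK], height=1
  node 37: h_left=-1, h_right=-1, diff=0 [OK], height=0
  node 48: h_left=0, h_right=-1, diff=1 [OK], height=1
  node 32: h_left=1, h_right=1, diff=0 [OK], height=2
  node 24: h_left=2, h_right=2, diff=0 [OK], height=3
All nodes satisfy the balance condition.
Result: Balanced


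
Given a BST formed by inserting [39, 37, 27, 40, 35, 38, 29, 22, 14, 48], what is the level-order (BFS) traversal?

Tree insertion order: [39, 37, 27, 40, 35, 38, 29, 22, 14, 48]
Tree (level-order array): [39, 37, 40, 27, 38, None, 48, 22, 35, None, None, None, None, 14, None, 29]
BFS from the root, enqueuing left then right child of each popped node:
  queue [39] -> pop 39, enqueue [37, 40], visited so far: [39]
  queue [37, 40] -> pop 37, enqueue [27, 38], visited so far: [39, 37]
  queue [40, 27, 38] -> pop 40, enqueue [48], visited so far: [39, 37, 40]
  queue [27, 38, 48] -> pop 27, enqueue [22, 35], visited so far: [39, 37, 40, 27]
  queue [38, 48, 22, 35] -> pop 38, enqueue [none], visited so far: [39, 37, 40, 27, 38]
  queue [48, 22, 35] -> pop 48, enqueue [none], visited so far: [39, 37, 40, 27, 38, 48]
  queue [22, 35] -> pop 22, enqueue [14], visited so far: [39, 37, 40, 27, 38, 48, 22]
  queue [35, 14] -> pop 35, enqueue [29], visited so far: [39, 37, 40, 27, 38, 48, 22, 35]
  queue [14, 29] -> pop 14, enqueue [none], visited so far: [39, 37, 40, 27, 38, 48, 22, 35, 14]
  queue [29] -> pop 29, enqueue [none], visited so far: [39, 37, 40, 27, 38, 48, 22, 35, 14, 29]
Result: [39, 37, 40, 27, 38, 48, 22, 35, 14, 29]


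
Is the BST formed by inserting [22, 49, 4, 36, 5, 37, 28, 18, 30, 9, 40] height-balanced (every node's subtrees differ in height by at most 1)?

Tree (level-order array): [22, 4, 49, None, 5, 36, None, None, 18, 28, 37, 9, None, None, 30, None, 40]
Definition: a tree is height-balanced if, at every node, |h(left) - h(right)| <= 1 (empty subtree has height -1).
Bottom-up per-node check:
  node 9: h_left=-1, h_right=-1, diff=0 [OK], height=0
  node 18: h_left=0, h_right=-1, diff=1 [OK], height=1
  node 5: h_left=-1, h_right=1, diff=2 [FAIL (|-1-1|=2 > 1)], height=2
  node 4: h_left=-1, h_right=2, diff=3 [FAIL (|-1-2|=3 > 1)], height=3
  node 30: h_left=-1, h_right=-1, diff=0 [OK], height=0
  node 28: h_left=-1, h_right=0, diff=1 [OK], height=1
  node 40: h_left=-1, h_right=-1, diff=0 [OK], height=0
  node 37: h_left=-1, h_right=0, diff=1 [OK], height=1
  node 36: h_left=1, h_right=1, diff=0 [OK], height=2
  node 49: h_left=2, h_right=-1, diff=3 [FAIL (|2--1|=3 > 1)], height=3
  node 22: h_left=3, h_right=3, diff=0 [OK], height=4
Node 5 violates the condition: |-1 - 1| = 2 > 1.
Result: Not balanced


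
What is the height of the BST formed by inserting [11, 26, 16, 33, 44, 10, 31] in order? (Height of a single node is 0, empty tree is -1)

Insertion order: [11, 26, 16, 33, 44, 10, 31]
Tree (level-order array): [11, 10, 26, None, None, 16, 33, None, None, 31, 44]
Compute height bottom-up (empty subtree = -1):
  height(10) = 1 + max(-1, -1) = 0
  height(16) = 1 + max(-1, -1) = 0
  height(31) = 1 + max(-1, -1) = 0
  height(44) = 1 + max(-1, -1) = 0
  height(33) = 1 + max(0, 0) = 1
  height(26) = 1 + max(0, 1) = 2
  height(11) = 1 + max(0, 2) = 3
Height = 3


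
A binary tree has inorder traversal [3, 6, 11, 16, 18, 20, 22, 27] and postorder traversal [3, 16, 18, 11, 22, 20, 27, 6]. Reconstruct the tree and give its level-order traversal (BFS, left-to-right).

Inorder:   [3, 6, 11, 16, 18, 20, 22, 27]
Postorder: [3, 16, 18, 11, 22, 20, 27, 6]
Algorithm: postorder visits root last, so walk postorder right-to-left;
each value is the root of the current inorder slice — split it at that
value, recurse on the right subtree first, then the left.
Recursive splits:
  root=6; inorder splits into left=[3], right=[11, 16, 18, 20, 22, 27]
  root=27; inorder splits into left=[11, 16, 18, 20, 22], right=[]
  root=20; inorder splits into left=[11, 16, 18], right=[22]
  root=22; inorder splits into left=[], right=[]
  root=11; inorder splits into left=[], right=[16, 18]
  root=18; inorder splits into left=[16], right=[]
  root=16; inorder splits into left=[], right=[]
  root=3; inorder splits into left=[], right=[]
Reconstructed level-order: [6, 3, 27, 20, 11, 22, 18, 16]


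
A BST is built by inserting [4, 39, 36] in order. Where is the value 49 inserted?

Starting tree (level order): [4, None, 39, 36]
Insertion path: 4 -> 39
Result: insert 49 as right child of 39
Final tree (level order): [4, None, 39, 36, 49]


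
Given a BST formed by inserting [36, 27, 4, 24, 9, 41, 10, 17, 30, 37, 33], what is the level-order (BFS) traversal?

Tree insertion order: [36, 27, 4, 24, 9, 41, 10, 17, 30, 37, 33]
Tree (level-order array): [36, 27, 41, 4, 30, 37, None, None, 24, None, 33, None, None, 9, None, None, None, None, 10, None, 17]
BFS from the root, enqueuing left then right child of each popped node:
  queue [36] -> pop 36, enqueue [27, 41], visited so far: [36]
  queue [27, 41] -> pop 27, enqueue [4, 30], visited so far: [36, 27]
  queue [41, 4, 30] -> pop 41, enqueue [37], visited so far: [36, 27, 41]
  queue [4, 30, 37] -> pop 4, enqueue [24], visited so far: [36, 27, 41, 4]
  queue [30, 37, 24] -> pop 30, enqueue [33], visited so far: [36, 27, 41, 4, 30]
  queue [37, 24, 33] -> pop 37, enqueue [none], visited so far: [36, 27, 41, 4, 30, 37]
  queue [24, 33] -> pop 24, enqueue [9], visited so far: [36, 27, 41, 4, 30, 37, 24]
  queue [33, 9] -> pop 33, enqueue [none], visited so far: [36, 27, 41, 4, 30, 37, 24, 33]
  queue [9] -> pop 9, enqueue [10], visited so far: [36, 27, 41, 4, 30, 37, 24, 33, 9]
  queue [10] -> pop 10, enqueue [17], visited so far: [36, 27, 41, 4, 30, 37, 24, 33, 9, 10]
  queue [17] -> pop 17, enqueue [none], visited so far: [36, 27, 41, 4, 30, 37, 24, 33, 9, 10, 17]
Result: [36, 27, 41, 4, 30, 37, 24, 33, 9, 10, 17]


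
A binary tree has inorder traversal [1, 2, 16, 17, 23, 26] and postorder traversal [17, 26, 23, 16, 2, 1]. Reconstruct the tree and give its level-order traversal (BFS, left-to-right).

Inorder:   [1, 2, 16, 17, 23, 26]
Postorder: [17, 26, 23, 16, 2, 1]
Algorithm: postorder visits root last, so walk postorder right-to-left;
each value is the root of the current inorder slice — split it at that
value, recurse on the right subtree first, then the left.
Recursive splits:
  root=1; inorder splits into left=[], right=[2, 16, 17, 23, 26]
  root=2; inorder splits into left=[], right=[16, 17, 23, 26]
  root=16; inorder splits into left=[], right=[17, 23, 26]
  root=23; inorder splits into left=[17], right=[26]
  root=26; inorder splits into left=[], right=[]
  root=17; inorder splits into left=[], right=[]
Reconstructed level-order: [1, 2, 16, 23, 17, 26]


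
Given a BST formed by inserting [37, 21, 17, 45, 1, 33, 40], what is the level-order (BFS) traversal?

Tree insertion order: [37, 21, 17, 45, 1, 33, 40]
Tree (level-order array): [37, 21, 45, 17, 33, 40, None, 1]
BFS from the root, enqueuing left then right child of each popped node:
  queue [37] -> pop 37, enqueue [21, 45], visited so far: [37]
  queue [21, 45] -> pop 21, enqueue [17, 33], visited so far: [37, 21]
  queue [45, 17, 33] -> pop 45, enqueue [40], visited so far: [37, 21, 45]
  queue [17, 33, 40] -> pop 17, enqueue [1], visited so far: [37, 21, 45, 17]
  queue [33, 40, 1] -> pop 33, enqueue [none], visited so far: [37, 21, 45, 17, 33]
  queue [40, 1] -> pop 40, enqueue [none], visited so far: [37, 21, 45, 17, 33, 40]
  queue [1] -> pop 1, enqueue [none], visited so far: [37, 21, 45, 17, 33, 40, 1]
Result: [37, 21, 45, 17, 33, 40, 1]


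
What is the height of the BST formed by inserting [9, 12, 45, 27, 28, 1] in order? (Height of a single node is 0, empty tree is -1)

Insertion order: [9, 12, 45, 27, 28, 1]
Tree (level-order array): [9, 1, 12, None, None, None, 45, 27, None, None, 28]
Compute height bottom-up (empty subtree = -1):
  height(1) = 1 + max(-1, -1) = 0
  height(28) = 1 + max(-1, -1) = 0
  height(27) = 1 + max(-1, 0) = 1
  height(45) = 1 + max(1, -1) = 2
  height(12) = 1 + max(-1, 2) = 3
  height(9) = 1 + max(0, 3) = 4
Height = 4


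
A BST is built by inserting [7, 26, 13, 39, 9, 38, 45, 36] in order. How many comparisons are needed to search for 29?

Search path for 29: 7 -> 26 -> 39 -> 38 -> 36
Found: False
Comparisons: 5


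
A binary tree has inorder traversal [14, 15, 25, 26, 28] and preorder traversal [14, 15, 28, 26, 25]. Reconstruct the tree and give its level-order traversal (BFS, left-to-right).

Inorder:  [14, 15, 25, 26, 28]
Preorder: [14, 15, 28, 26, 25]
Algorithm: preorder visits root first, so consume preorder in order;
for each root, split the current inorder slice at that value into
left-subtree inorder and right-subtree inorder, then recurse.
Recursive splits:
  root=14; inorder splits into left=[], right=[15, 25, 26, 28]
  root=15; inorder splits into left=[], right=[25, 26, 28]
  root=28; inorder splits into left=[25, 26], right=[]
  root=26; inorder splits into left=[25], right=[]
  root=25; inorder splits into left=[], right=[]
Reconstructed level-order: [14, 15, 28, 26, 25]


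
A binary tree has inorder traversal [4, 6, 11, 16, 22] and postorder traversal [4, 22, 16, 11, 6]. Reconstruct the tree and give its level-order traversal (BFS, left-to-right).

Inorder:   [4, 6, 11, 16, 22]
Postorder: [4, 22, 16, 11, 6]
Algorithm: postorder visits root last, so walk postorder right-to-left;
each value is the root of the current inorder slice — split it at that
value, recurse on the right subtree first, then the left.
Recursive splits:
  root=6; inorder splits into left=[4], right=[11, 16, 22]
  root=11; inorder splits into left=[], right=[16, 22]
  root=16; inorder splits into left=[], right=[22]
  root=22; inorder splits into left=[], right=[]
  root=4; inorder splits into left=[], right=[]
Reconstructed level-order: [6, 4, 11, 16, 22]


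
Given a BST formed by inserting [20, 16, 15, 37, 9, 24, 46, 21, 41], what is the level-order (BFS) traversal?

Tree insertion order: [20, 16, 15, 37, 9, 24, 46, 21, 41]
Tree (level-order array): [20, 16, 37, 15, None, 24, 46, 9, None, 21, None, 41]
BFS from the root, enqueuing left then right child of each popped node:
  queue [20] -> pop 20, enqueue [16, 37], visited so far: [20]
  queue [16, 37] -> pop 16, enqueue [15], visited so far: [20, 16]
  queue [37, 15] -> pop 37, enqueue [24, 46], visited so far: [20, 16, 37]
  queue [15, 24, 46] -> pop 15, enqueue [9], visited so far: [20, 16, 37, 15]
  queue [24, 46, 9] -> pop 24, enqueue [21], visited so far: [20, 16, 37, 15, 24]
  queue [46, 9, 21] -> pop 46, enqueue [41], visited so far: [20, 16, 37, 15, 24, 46]
  queue [9, 21, 41] -> pop 9, enqueue [none], visited so far: [20, 16, 37, 15, 24, 46, 9]
  queue [21, 41] -> pop 21, enqueue [none], visited so far: [20, 16, 37, 15, 24, 46, 9, 21]
  queue [41] -> pop 41, enqueue [none], visited so far: [20, 16, 37, 15, 24, 46, 9, 21, 41]
Result: [20, 16, 37, 15, 24, 46, 9, 21, 41]


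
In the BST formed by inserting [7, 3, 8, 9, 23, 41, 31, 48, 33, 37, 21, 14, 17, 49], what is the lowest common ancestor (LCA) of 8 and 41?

Tree insertion order: [7, 3, 8, 9, 23, 41, 31, 48, 33, 37, 21, 14, 17, 49]
Tree (level-order array): [7, 3, 8, None, None, None, 9, None, 23, 21, 41, 14, None, 31, 48, None, 17, None, 33, None, 49, None, None, None, 37]
In a BST, the LCA of p=8, q=41 is the first node v on the
root-to-leaf path with p <= v <= q (go left if both < v, right if both > v).
Walk from root:
  at 7: both 8 and 41 > 7, go right
  at 8: 8 <= 8 <= 41, this is the LCA
LCA = 8


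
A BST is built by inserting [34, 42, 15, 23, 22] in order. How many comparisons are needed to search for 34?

Search path for 34: 34
Found: True
Comparisons: 1


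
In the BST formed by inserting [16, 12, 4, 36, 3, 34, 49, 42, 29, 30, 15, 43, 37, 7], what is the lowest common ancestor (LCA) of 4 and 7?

Tree insertion order: [16, 12, 4, 36, 3, 34, 49, 42, 29, 30, 15, 43, 37, 7]
Tree (level-order array): [16, 12, 36, 4, 15, 34, 49, 3, 7, None, None, 29, None, 42, None, None, None, None, None, None, 30, 37, 43]
In a BST, the LCA of p=4, q=7 is the first node v on the
root-to-leaf path with p <= v <= q (go left if both < v, right if both > v).
Walk from root:
  at 16: both 4 and 7 < 16, go left
  at 12: both 4 and 7 < 12, go left
  at 4: 4 <= 4 <= 7, this is the LCA
LCA = 4


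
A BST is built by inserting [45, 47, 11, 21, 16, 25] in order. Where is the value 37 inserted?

Starting tree (level order): [45, 11, 47, None, 21, None, None, 16, 25]
Insertion path: 45 -> 11 -> 21 -> 25
Result: insert 37 as right child of 25
Final tree (level order): [45, 11, 47, None, 21, None, None, 16, 25, None, None, None, 37]


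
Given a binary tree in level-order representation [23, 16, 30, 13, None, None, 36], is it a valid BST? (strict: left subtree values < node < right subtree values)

Level-order array: [23, 16, 30, 13, None, None, 36]
Validate using subtree bounds (lo, hi): at each node, require lo < value < hi,
then recurse left with hi=value and right with lo=value.
Preorder trace (stopping at first violation):
  at node 23 with bounds (-inf, +inf): OK
  at node 16 with bounds (-inf, 23): OK
  at node 13 with bounds (-inf, 16): OK
  at node 30 with bounds (23, +inf): OK
  at node 36 with bounds (30, +inf): OK
No violation found at any node.
Result: Valid BST


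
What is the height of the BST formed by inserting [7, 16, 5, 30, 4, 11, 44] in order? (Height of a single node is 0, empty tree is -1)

Insertion order: [7, 16, 5, 30, 4, 11, 44]
Tree (level-order array): [7, 5, 16, 4, None, 11, 30, None, None, None, None, None, 44]
Compute height bottom-up (empty subtree = -1):
  height(4) = 1 + max(-1, -1) = 0
  height(5) = 1 + max(0, -1) = 1
  height(11) = 1 + max(-1, -1) = 0
  height(44) = 1 + max(-1, -1) = 0
  height(30) = 1 + max(-1, 0) = 1
  height(16) = 1 + max(0, 1) = 2
  height(7) = 1 + max(1, 2) = 3
Height = 3


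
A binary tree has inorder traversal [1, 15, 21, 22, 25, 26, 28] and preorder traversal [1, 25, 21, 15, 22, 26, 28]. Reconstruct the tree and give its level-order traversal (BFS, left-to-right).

Inorder:  [1, 15, 21, 22, 25, 26, 28]
Preorder: [1, 25, 21, 15, 22, 26, 28]
Algorithm: preorder visits root first, so consume preorder in order;
for each root, split the current inorder slice at that value into
left-subtree inorder and right-subtree inorder, then recurse.
Recursive splits:
  root=1; inorder splits into left=[], right=[15, 21, 22, 25, 26, 28]
  root=25; inorder splits into left=[15, 21, 22], right=[26, 28]
  root=21; inorder splits into left=[15], right=[22]
  root=15; inorder splits into left=[], right=[]
  root=22; inorder splits into left=[], right=[]
  root=26; inorder splits into left=[], right=[28]
  root=28; inorder splits into left=[], right=[]
Reconstructed level-order: [1, 25, 21, 26, 15, 22, 28]


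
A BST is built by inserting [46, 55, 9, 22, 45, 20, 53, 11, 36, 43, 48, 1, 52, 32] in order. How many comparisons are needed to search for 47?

Search path for 47: 46 -> 55 -> 53 -> 48
Found: False
Comparisons: 4


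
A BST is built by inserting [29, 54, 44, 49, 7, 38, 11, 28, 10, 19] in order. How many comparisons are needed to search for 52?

Search path for 52: 29 -> 54 -> 44 -> 49
Found: False
Comparisons: 4


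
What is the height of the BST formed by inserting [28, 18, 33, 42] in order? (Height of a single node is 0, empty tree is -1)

Insertion order: [28, 18, 33, 42]
Tree (level-order array): [28, 18, 33, None, None, None, 42]
Compute height bottom-up (empty subtree = -1):
  height(18) = 1 + max(-1, -1) = 0
  height(42) = 1 + max(-1, -1) = 0
  height(33) = 1 + max(-1, 0) = 1
  height(28) = 1 + max(0, 1) = 2
Height = 2


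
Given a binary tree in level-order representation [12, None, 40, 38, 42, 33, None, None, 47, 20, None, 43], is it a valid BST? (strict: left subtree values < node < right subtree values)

Level-order array: [12, None, 40, 38, 42, 33, None, None, 47, 20, None, 43]
Validate using subtree bounds (lo, hi): at each node, require lo < value < hi,
then recurse left with hi=value and right with lo=value.
Preorder trace (stopping at first violation):
  at node 12 with bounds (-inf, +inf): OK
  at node 40 with bounds (12, +inf): OK
  at node 38 with bounds (12, 40): OK
  at node 33 with bounds (12, 38): OK
  at node 20 with bounds (12, 33): OK
  at node 42 with bounds (40, +inf): OK
  at node 47 with bounds (42, +inf): OK
  at node 43 with bounds (42, 47): OK
No violation found at any node.
Result: Valid BST


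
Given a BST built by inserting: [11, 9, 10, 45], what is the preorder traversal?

Tree insertion order: [11, 9, 10, 45]
Tree (level-order array): [11, 9, 45, None, 10]
Preorder traversal: [11, 9, 10, 45]


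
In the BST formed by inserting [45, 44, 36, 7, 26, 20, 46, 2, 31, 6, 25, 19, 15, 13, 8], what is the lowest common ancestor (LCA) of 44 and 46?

Tree insertion order: [45, 44, 36, 7, 26, 20, 46, 2, 31, 6, 25, 19, 15, 13, 8]
Tree (level-order array): [45, 44, 46, 36, None, None, None, 7, None, 2, 26, None, 6, 20, 31, None, None, 19, 25, None, None, 15, None, None, None, 13, None, 8]
In a BST, the LCA of p=44, q=46 is the first node v on the
root-to-leaf path with p <= v <= q (go left if both < v, right if both > v).
Walk from root:
  at 45: 44 <= 45 <= 46, this is the LCA
LCA = 45


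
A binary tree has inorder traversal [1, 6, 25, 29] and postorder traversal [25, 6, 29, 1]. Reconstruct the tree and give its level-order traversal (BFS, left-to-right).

Inorder:   [1, 6, 25, 29]
Postorder: [25, 6, 29, 1]
Algorithm: postorder visits root last, so walk postorder right-to-left;
each value is the root of the current inorder slice — split it at that
value, recurse on the right subtree first, then the left.
Recursive splits:
  root=1; inorder splits into left=[], right=[6, 25, 29]
  root=29; inorder splits into left=[6, 25], right=[]
  root=6; inorder splits into left=[], right=[25]
  root=25; inorder splits into left=[], right=[]
Reconstructed level-order: [1, 29, 6, 25]


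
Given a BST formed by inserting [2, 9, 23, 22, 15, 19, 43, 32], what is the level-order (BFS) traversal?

Tree insertion order: [2, 9, 23, 22, 15, 19, 43, 32]
Tree (level-order array): [2, None, 9, None, 23, 22, 43, 15, None, 32, None, None, 19]
BFS from the root, enqueuing left then right child of each popped node:
  queue [2] -> pop 2, enqueue [9], visited so far: [2]
  queue [9] -> pop 9, enqueue [23], visited so far: [2, 9]
  queue [23] -> pop 23, enqueue [22, 43], visited so far: [2, 9, 23]
  queue [22, 43] -> pop 22, enqueue [15], visited so far: [2, 9, 23, 22]
  queue [43, 15] -> pop 43, enqueue [32], visited so far: [2, 9, 23, 22, 43]
  queue [15, 32] -> pop 15, enqueue [19], visited so far: [2, 9, 23, 22, 43, 15]
  queue [32, 19] -> pop 32, enqueue [none], visited so far: [2, 9, 23, 22, 43, 15, 32]
  queue [19] -> pop 19, enqueue [none], visited so far: [2, 9, 23, 22, 43, 15, 32, 19]
Result: [2, 9, 23, 22, 43, 15, 32, 19]


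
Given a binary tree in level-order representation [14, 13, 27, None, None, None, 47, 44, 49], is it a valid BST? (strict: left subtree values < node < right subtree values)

Level-order array: [14, 13, 27, None, None, None, 47, 44, 49]
Validate using subtree bounds (lo, hi): at each node, require lo < value < hi,
then recurse left with hi=value and right with lo=value.
Preorder trace (stopping at first violation):
  at node 14 with bounds (-inf, +inf): OK
  at node 13 with bounds (-inf, 14): OK
  at node 27 with bounds (14, +inf): OK
  at node 47 with bounds (27, +inf): OK
  at node 44 with bounds (27, 47): OK
  at node 49 with bounds (47, +inf): OK
No violation found at any node.
Result: Valid BST


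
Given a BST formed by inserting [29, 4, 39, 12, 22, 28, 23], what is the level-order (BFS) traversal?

Tree insertion order: [29, 4, 39, 12, 22, 28, 23]
Tree (level-order array): [29, 4, 39, None, 12, None, None, None, 22, None, 28, 23]
BFS from the root, enqueuing left then right child of each popped node:
  queue [29] -> pop 29, enqueue [4, 39], visited so far: [29]
  queue [4, 39] -> pop 4, enqueue [12], visited so far: [29, 4]
  queue [39, 12] -> pop 39, enqueue [none], visited so far: [29, 4, 39]
  queue [12] -> pop 12, enqueue [22], visited so far: [29, 4, 39, 12]
  queue [22] -> pop 22, enqueue [28], visited so far: [29, 4, 39, 12, 22]
  queue [28] -> pop 28, enqueue [23], visited so far: [29, 4, 39, 12, 22, 28]
  queue [23] -> pop 23, enqueue [none], visited so far: [29, 4, 39, 12, 22, 28, 23]
Result: [29, 4, 39, 12, 22, 28, 23]


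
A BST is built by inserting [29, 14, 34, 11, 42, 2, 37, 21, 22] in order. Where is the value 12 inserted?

Starting tree (level order): [29, 14, 34, 11, 21, None, 42, 2, None, None, 22, 37]
Insertion path: 29 -> 14 -> 11
Result: insert 12 as right child of 11
Final tree (level order): [29, 14, 34, 11, 21, None, 42, 2, 12, None, 22, 37]


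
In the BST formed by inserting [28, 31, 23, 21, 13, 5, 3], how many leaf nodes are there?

Tree built from: [28, 31, 23, 21, 13, 5, 3]
Tree (level-order array): [28, 23, 31, 21, None, None, None, 13, None, 5, None, 3]
Rule: A leaf has 0 children.
Per-node child counts:
  node 28: 2 child(ren)
  node 23: 1 child(ren)
  node 21: 1 child(ren)
  node 13: 1 child(ren)
  node 5: 1 child(ren)
  node 3: 0 child(ren)
  node 31: 0 child(ren)
Matching nodes: [3, 31]
Count of leaf nodes: 2


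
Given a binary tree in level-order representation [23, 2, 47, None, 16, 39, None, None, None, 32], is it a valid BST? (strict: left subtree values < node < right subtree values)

Level-order array: [23, 2, 47, None, 16, 39, None, None, None, 32]
Validate using subtree bounds (lo, hi): at each node, require lo < value < hi,
then recurse left with hi=value and right with lo=value.
Preorder trace (stopping at first violation):
  at node 23 with bounds (-inf, +inf): OK
  at node 2 with bounds (-inf, 23): OK
  at node 16 with bounds (2, 23): OK
  at node 47 with bounds (23, +inf): OK
  at node 39 with bounds (23, 47): OK
  at node 32 with bounds (23, 39): OK
No violation found at any node.
Result: Valid BST


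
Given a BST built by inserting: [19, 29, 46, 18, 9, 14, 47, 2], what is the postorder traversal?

Tree insertion order: [19, 29, 46, 18, 9, 14, 47, 2]
Tree (level-order array): [19, 18, 29, 9, None, None, 46, 2, 14, None, 47]
Postorder traversal: [2, 14, 9, 18, 47, 46, 29, 19]


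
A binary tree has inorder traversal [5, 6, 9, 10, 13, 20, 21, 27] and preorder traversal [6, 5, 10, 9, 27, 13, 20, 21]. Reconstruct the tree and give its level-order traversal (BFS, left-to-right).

Inorder:  [5, 6, 9, 10, 13, 20, 21, 27]
Preorder: [6, 5, 10, 9, 27, 13, 20, 21]
Algorithm: preorder visits root first, so consume preorder in order;
for each root, split the current inorder slice at that value into
left-subtree inorder and right-subtree inorder, then recurse.
Recursive splits:
  root=6; inorder splits into left=[5], right=[9, 10, 13, 20, 21, 27]
  root=5; inorder splits into left=[], right=[]
  root=10; inorder splits into left=[9], right=[13, 20, 21, 27]
  root=9; inorder splits into left=[], right=[]
  root=27; inorder splits into left=[13, 20, 21], right=[]
  root=13; inorder splits into left=[], right=[20, 21]
  root=20; inorder splits into left=[], right=[21]
  root=21; inorder splits into left=[], right=[]
Reconstructed level-order: [6, 5, 10, 9, 27, 13, 20, 21]


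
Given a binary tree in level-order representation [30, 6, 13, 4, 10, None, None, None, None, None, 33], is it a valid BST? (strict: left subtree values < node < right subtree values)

Level-order array: [30, 6, 13, 4, 10, None, None, None, None, None, 33]
Validate using subtree bounds (lo, hi): at each node, require lo < value < hi,
then recurse left with hi=value and right with lo=value.
Preorder trace (stopping at first violation):
  at node 30 with bounds (-inf, +inf): OK
  at node 6 with bounds (-inf, 30): OK
  at node 4 with bounds (-inf, 6): OK
  at node 10 with bounds (6, 30): OK
  at node 33 with bounds (10, 30): VIOLATION
Node 33 violates its bound: not (10 < 33 < 30).
Result: Not a valid BST


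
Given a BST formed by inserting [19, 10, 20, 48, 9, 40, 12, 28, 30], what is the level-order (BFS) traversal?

Tree insertion order: [19, 10, 20, 48, 9, 40, 12, 28, 30]
Tree (level-order array): [19, 10, 20, 9, 12, None, 48, None, None, None, None, 40, None, 28, None, None, 30]
BFS from the root, enqueuing left then right child of each popped node:
  queue [19] -> pop 19, enqueue [10, 20], visited so far: [19]
  queue [10, 20] -> pop 10, enqueue [9, 12], visited so far: [19, 10]
  queue [20, 9, 12] -> pop 20, enqueue [48], visited so far: [19, 10, 20]
  queue [9, 12, 48] -> pop 9, enqueue [none], visited so far: [19, 10, 20, 9]
  queue [12, 48] -> pop 12, enqueue [none], visited so far: [19, 10, 20, 9, 12]
  queue [48] -> pop 48, enqueue [40], visited so far: [19, 10, 20, 9, 12, 48]
  queue [40] -> pop 40, enqueue [28], visited so far: [19, 10, 20, 9, 12, 48, 40]
  queue [28] -> pop 28, enqueue [30], visited so far: [19, 10, 20, 9, 12, 48, 40, 28]
  queue [30] -> pop 30, enqueue [none], visited so far: [19, 10, 20, 9, 12, 48, 40, 28, 30]
Result: [19, 10, 20, 9, 12, 48, 40, 28, 30]


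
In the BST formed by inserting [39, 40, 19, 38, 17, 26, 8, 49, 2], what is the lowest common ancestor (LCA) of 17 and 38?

Tree insertion order: [39, 40, 19, 38, 17, 26, 8, 49, 2]
Tree (level-order array): [39, 19, 40, 17, 38, None, 49, 8, None, 26, None, None, None, 2]
In a BST, the LCA of p=17, q=38 is the first node v on the
root-to-leaf path with p <= v <= q (go left if both < v, right if both > v).
Walk from root:
  at 39: both 17 and 38 < 39, go left
  at 19: 17 <= 19 <= 38, this is the LCA
LCA = 19


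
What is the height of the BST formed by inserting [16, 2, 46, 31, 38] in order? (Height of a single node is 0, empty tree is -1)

Insertion order: [16, 2, 46, 31, 38]
Tree (level-order array): [16, 2, 46, None, None, 31, None, None, 38]
Compute height bottom-up (empty subtree = -1):
  height(2) = 1 + max(-1, -1) = 0
  height(38) = 1 + max(-1, -1) = 0
  height(31) = 1 + max(-1, 0) = 1
  height(46) = 1 + max(1, -1) = 2
  height(16) = 1 + max(0, 2) = 3
Height = 3


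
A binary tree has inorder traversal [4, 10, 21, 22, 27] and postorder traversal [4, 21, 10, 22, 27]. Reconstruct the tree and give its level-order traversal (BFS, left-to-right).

Inorder:   [4, 10, 21, 22, 27]
Postorder: [4, 21, 10, 22, 27]
Algorithm: postorder visits root last, so walk postorder right-to-left;
each value is the root of the current inorder slice — split it at that
value, recurse on the right subtree first, then the left.
Recursive splits:
  root=27; inorder splits into left=[4, 10, 21, 22], right=[]
  root=22; inorder splits into left=[4, 10, 21], right=[]
  root=10; inorder splits into left=[4], right=[21]
  root=21; inorder splits into left=[], right=[]
  root=4; inorder splits into left=[], right=[]
Reconstructed level-order: [27, 22, 10, 4, 21]


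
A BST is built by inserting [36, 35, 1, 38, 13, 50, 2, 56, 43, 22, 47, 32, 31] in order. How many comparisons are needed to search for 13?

Search path for 13: 36 -> 35 -> 1 -> 13
Found: True
Comparisons: 4


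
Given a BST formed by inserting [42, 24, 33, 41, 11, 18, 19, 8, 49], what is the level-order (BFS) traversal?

Tree insertion order: [42, 24, 33, 41, 11, 18, 19, 8, 49]
Tree (level-order array): [42, 24, 49, 11, 33, None, None, 8, 18, None, 41, None, None, None, 19]
BFS from the root, enqueuing left then right child of each popped node:
  queue [42] -> pop 42, enqueue [24, 49], visited so far: [42]
  queue [24, 49] -> pop 24, enqueue [11, 33], visited so far: [42, 24]
  queue [49, 11, 33] -> pop 49, enqueue [none], visited so far: [42, 24, 49]
  queue [11, 33] -> pop 11, enqueue [8, 18], visited so far: [42, 24, 49, 11]
  queue [33, 8, 18] -> pop 33, enqueue [41], visited so far: [42, 24, 49, 11, 33]
  queue [8, 18, 41] -> pop 8, enqueue [none], visited so far: [42, 24, 49, 11, 33, 8]
  queue [18, 41] -> pop 18, enqueue [19], visited so far: [42, 24, 49, 11, 33, 8, 18]
  queue [41, 19] -> pop 41, enqueue [none], visited so far: [42, 24, 49, 11, 33, 8, 18, 41]
  queue [19] -> pop 19, enqueue [none], visited so far: [42, 24, 49, 11, 33, 8, 18, 41, 19]
Result: [42, 24, 49, 11, 33, 8, 18, 41, 19]


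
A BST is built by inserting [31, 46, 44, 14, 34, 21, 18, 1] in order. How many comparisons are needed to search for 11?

Search path for 11: 31 -> 14 -> 1
Found: False
Comparisons: 3


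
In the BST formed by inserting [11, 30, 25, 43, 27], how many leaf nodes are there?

Tree built from: [11, 30, 25, 43, 27]
Tree (level-order array): [11, None, 30, 25, 43, None, 27]
Rule: A leaf has 0 children.
Per-node child counts:
  node 11: 1 child(ren)
  node 30: 2 child(ren)
  node 25: 1 child(ren)
  node 27: 0 child(ren)
  node 43: 0 child(ren)
Matching nodes: [27, 43]
Count of leaf nodes: 2


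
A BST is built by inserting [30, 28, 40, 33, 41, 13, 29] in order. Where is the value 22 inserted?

Starting tree (level order): [30, 28, 40, 13, 29, 33, 41]
Insertion path: 30 -> 28 -> 13
Result: insert 22 as right child of 13
Final tree (level order): [30, 28, 40, 13, 29, 33, 41, None, 22]


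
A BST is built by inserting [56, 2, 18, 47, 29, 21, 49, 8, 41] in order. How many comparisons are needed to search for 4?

Search path for 4: 56 -> 2 -> 18 -> 8
Found: False
Comparisons: 4


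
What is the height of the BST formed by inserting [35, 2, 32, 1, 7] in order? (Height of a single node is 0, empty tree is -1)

Insertion order: [35, 2, 32, 1, 7]
Tree (level-order array): [35, 2, None, 1, 32, None, None, 7]
Compute height bottom-up (empty subtree = -1):
  height(1) = 1 + max(-1, -1) = 0
  height(7) = 1 + max(-1, -1) = 0
  height(32) = 1 + max(0, -1) = 1
  height(2) = 1 + max(0, 1) = 2
  height(35) = 1 + max(2, -1) = 3
Height = 3


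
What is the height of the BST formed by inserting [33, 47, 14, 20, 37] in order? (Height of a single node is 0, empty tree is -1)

Insertion order: [33, 47, 14, 20, 37]
Tree (level-order array): [33, 14, 47, None, 20, 37]
Compute height bottom-up (empty subtree = -1):
  height(20) = 1 + max(-1, -1) = 0
  height(14) = 1 + max(-1, 0) = 1
  height(37) = 1 + max(-1, -1) = 0
  height(47) = 1 + max(0, -1) = 1
  height(33) = 1 + max(1, 1) = 2
Height = 2


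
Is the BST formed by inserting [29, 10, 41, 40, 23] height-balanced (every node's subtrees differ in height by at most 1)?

Tree (level-order array): [29, 10, 41, None, 23, 40]
Definition: a tree is height-balanced if, at every node, |h(left) - h(right)| <= 1 (empty subtree has height -1).
Bottom-up per-node check:
  node 23: h_left=-1, h_right=-1, diff=0 [OK], height=0
  node 10: h_left=-1, h_right=0, diff=1 [OK], height=1
  node 40: h_left=-1, h_right=-1, diff=0 [OK], height=0
  node 41: h_left=0, h_right=-1, diff=1 [OK], height=1
  node 29: h_left=1, h_right=1, diff=0 [OK], height=2
All nodes satisfy the balance condition.
Result: Balanced


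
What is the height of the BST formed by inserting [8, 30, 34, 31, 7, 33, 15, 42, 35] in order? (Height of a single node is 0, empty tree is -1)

Insertion order: [8, 30, 34, 31, 7, 33, 15, 42, 35]
Tree (level-order array): [8, 7, 30, None, None, 15, 34, None, None, 31, 42, None, 33, 35]
Compute height bottom-up (empty subtree = -1):
  height(7) = 1 + max(-1, -1) = 0
  height(15) = 1 + max(-1, -1) = 0
  height(33) = 1 + max(-1, -1) = 0
  height(31) = 1 + max(-1, 0) = 1
  height(35) = 1 + max(-1, -1) = 0
  height(42) = 1 + max(0, -1) = 1
  height(34) = 1 + max(1, 1) = 2
  height(30) = 1 + max(0, 2) = 3
  height(8) = 1 + max(0, 3) = 4
Height = 4


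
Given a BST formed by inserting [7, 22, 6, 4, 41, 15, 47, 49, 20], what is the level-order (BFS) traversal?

Tree insertion order: [7, 22, 6, 4, 41, 15, 47, 49, 20]
Tree (level-order array): [7, 6, 22, 4, None, 15, 41, None, None, None, 20, None, 47, None, None, None, 49]
BFS from the root, enqueuing left then right child of each popped node:
  queue [7] -> pop 7, enqueue [6, 22], visited so far: [7]
  queue [6, 22] -> pop 6, enqueue [4], visited so far: [7, 6]
  queue [22, 4] -> pop 22, enqueue [15, 41], visited so far: [7, 6, 22]
  queue [4, 15, 41] -> pop 4, enqueue [none], visited so far: [7, 6, 22, 4]
  queue [15, 41] -> pop 15, enqueue [20], visited so far: [7, 6, 22, 4, 15]
  queue [41, 20] -> pop 41, enqueue [47], visited so far: [7, 6, 22, 4, 15, 41]
  queue [20, 47] -> pop 20, enqueue [none], visited so far: [7, 6, 22, 4, 15, 41, 20]
  queue [47] -> pop 47, enqueue [49], visited so far: [7, 6, 22, 4, 15, 41, 20, 47]
  queue [49] -> pop 49, enqueue [none], visited so far: [7, 6, 22, 4, 15, 41, 20, 47, 49]
Result: [7, 6, 22, 4, 15, 41, 20, 47, 49]


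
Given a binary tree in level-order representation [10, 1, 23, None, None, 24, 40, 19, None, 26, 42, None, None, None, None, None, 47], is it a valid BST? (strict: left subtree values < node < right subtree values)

Level-order array: [10, 1, 23, None, None, 24, 40, 19, None, 26, 42, None, None, None, None, None, 47]
Validate using subtree bounds (lo, hi): at each node, require lo < value < hi,
then recurse left with hi=value and right with lo=value.
Preorder trace (stopping at first violation):
  at node 10 with bounds (-inf, +inf): OK
  at node 1 with bounds (-inf, 10): OK
  at node 23 with bounds (10, +inf): OK
  at node 24 with bounds (10, 23): VIOLATION
Node 24 violates its bound: not (10 < 24 < 23).
Result: Not a valid BST


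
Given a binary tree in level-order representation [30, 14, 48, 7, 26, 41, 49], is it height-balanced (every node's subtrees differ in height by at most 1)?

Tree (level-order array): [30, 14, 48, 7, 26, 41, 49]
Definition: a tree is height-balanced if, at every node, |h(left) - h(right)| <= 1 (empty subtree has height -1).
Bottom-up per-node check:
  node 7: h_left=-1, h_right=-1, diff=0 [OK], height=0
  node 26: h_left=-1, h_right=-1, diff=0 [OK], height=0
  node 14: h_left=0, h_right=0, diff=0 [OK], height=1
  node 41: h_left=-1, h_right=-1, diff=0 [OK], height=0
  node 49: h_left=-1, h_right=-1, diff=0 [OK], height=0
  node 48: h_left=0, h_right=0, diff=0 [OK], height=1
  node 30: h_left=1, h_right=1, diff=0 [OK], height=2
All nodes satisfy the balance condition.
Result: Balanced


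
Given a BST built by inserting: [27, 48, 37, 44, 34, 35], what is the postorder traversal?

Tree insertion order: [27, 48, 37, 44, 34, 35]
Tree (level-order array): [27, None, 48, 37, None, 34, 44, None, 35]
Postorder traversal: [35, 34, 44, 37, 48, 27]


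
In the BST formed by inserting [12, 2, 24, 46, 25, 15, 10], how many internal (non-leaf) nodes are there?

Tree built from: [12, 2, 24, 46, 25, 15, 10]
Tree (level-order array): [12, 2, 24, None, 10, 15, 46, None, None, None, None, 25]
Rule: An internal node has at least one child.
Per-node child counts:
  node 12: 2 child(ren)
  node 2: 1 child(ren)
  node 10: 0 child(ren)
  node 24: 2 child(ren)
  node 15: 0 child(ren)
  node 46: 1 child(ren)
  node 25: 0 child(ren)
Matching nodes: [12, 2, 24, 46]
Count of internal (non-leaf) nodes: 4


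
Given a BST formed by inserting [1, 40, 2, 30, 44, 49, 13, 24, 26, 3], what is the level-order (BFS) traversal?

Tree insertion order: [1, 40, 2, 30, 44, 49, 13, 24, 26, 3]
Tree (level-order array): [1, None, 40, 2, 44, None, 30, None, 49, 13, None, None, None, 3, 24, None, None, None, 26]
BFS from the root, enqueuing left then right child of each popped node:
  queue [1] -> pop 1, enqueue [40], visited so far: [1]
  queue [40] -> pop 40, enqueue [2, 44], visited so far: [1, 40]
  queue [2, 44] -> pop 2, enqueue [30], visited so far: [1, 40, 2]
  queue [44, 30] -> pop 44, enqueue [49], visited so far: [1, 40, 2, 44]
  queue [30, 49] -> pop 30, enqueue [13], visited so far: [1, 40, 2, 44, 30]
  queue [49, 13] -> pop 49, enqueue [none], visited so far: [1, 40, 2, 44, 30, 49]
  queue [13] -> pop 13, enqueue [3, 24], visited so far: [1, 40, 2, 44, 30, 49, 13]
  queue [3, 24] -> pop 3, enqueue [none], visited so far: [1, 40, 2, 44, 30, 49, 13, 3]
  queue [24] -> pop 24, enqueue [26], visited so far: [1, 40, 2, 44, 30, 49, 13, 3, 24]
  queue [26] -> pop 26, enqueue [none], visited so far: [1, 40, 2, 44, 30, 49, 13, 3, 24, 26]
Result: [1, 40, 2, 44, 30, 49, 13, 3, 24, 26]
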